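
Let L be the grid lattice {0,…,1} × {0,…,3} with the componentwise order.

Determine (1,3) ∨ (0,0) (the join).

(1,3)

In a product of chains, the join is componentwise max, giving (1,3).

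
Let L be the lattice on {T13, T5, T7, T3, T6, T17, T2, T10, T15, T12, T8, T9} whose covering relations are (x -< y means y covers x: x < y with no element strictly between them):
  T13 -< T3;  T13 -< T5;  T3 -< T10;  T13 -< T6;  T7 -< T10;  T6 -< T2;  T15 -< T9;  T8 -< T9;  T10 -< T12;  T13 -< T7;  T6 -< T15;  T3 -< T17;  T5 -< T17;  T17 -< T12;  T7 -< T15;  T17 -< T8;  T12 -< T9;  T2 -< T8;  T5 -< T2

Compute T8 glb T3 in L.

T3

T8 ∧ T3 = T3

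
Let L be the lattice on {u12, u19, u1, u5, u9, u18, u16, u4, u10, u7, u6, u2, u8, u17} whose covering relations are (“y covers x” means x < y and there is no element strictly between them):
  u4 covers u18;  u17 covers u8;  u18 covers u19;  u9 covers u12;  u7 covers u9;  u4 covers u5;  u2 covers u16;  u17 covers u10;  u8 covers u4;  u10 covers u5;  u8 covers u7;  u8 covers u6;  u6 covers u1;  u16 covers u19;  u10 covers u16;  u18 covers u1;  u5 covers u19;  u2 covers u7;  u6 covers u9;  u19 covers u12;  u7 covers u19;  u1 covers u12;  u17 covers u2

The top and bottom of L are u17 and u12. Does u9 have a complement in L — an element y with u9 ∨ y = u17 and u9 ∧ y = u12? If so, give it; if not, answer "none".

u10

Need y with u9 ∨ y = u17 and u9 ∧ y = u12.
Checking each element gives: u10.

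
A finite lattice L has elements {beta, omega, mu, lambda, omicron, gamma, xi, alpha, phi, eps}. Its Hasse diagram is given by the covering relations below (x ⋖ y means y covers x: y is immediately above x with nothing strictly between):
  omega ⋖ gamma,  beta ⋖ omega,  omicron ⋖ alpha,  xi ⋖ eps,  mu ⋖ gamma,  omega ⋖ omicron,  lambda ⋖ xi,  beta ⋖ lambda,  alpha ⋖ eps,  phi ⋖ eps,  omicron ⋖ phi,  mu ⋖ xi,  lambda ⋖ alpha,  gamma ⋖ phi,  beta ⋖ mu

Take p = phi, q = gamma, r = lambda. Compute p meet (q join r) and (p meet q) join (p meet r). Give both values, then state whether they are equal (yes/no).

q join r = eps, so p meet (q join r) = phi meet eps = phi.
p meet q = gamma and p meet r = beta, so (p meet q) join (p meet r) = gamma join beta = gamma.
Equal: no.

phi; gamma; no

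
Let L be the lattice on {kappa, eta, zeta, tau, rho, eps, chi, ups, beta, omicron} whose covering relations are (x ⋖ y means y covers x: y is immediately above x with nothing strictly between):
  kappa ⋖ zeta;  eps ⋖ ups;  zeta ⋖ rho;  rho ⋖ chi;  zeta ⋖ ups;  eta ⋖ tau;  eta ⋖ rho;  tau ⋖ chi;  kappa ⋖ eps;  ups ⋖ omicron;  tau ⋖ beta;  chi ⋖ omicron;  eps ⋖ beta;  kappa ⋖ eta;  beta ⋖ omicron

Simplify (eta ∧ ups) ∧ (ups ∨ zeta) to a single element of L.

kappa

eta ∧ ups = kappa
ups ∨ zeta = ups
kappa ∧ ups = kappa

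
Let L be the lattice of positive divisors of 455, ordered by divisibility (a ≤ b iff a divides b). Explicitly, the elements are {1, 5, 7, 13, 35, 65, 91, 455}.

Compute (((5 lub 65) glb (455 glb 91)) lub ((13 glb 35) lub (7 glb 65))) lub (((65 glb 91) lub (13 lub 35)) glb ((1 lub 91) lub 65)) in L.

455

5 ∨ 65 = 65
455 ∧ 91 = 91
65 ∧ 91 = 13
13 ∧ 35 = 1
7 ∧ 65 = 1
1 ∨ 1 = 1
13 ∨ 1 = 13
65 ∧ 91 = 13
13 ∨ 35 = 455
13 ∨ 455 = 455
1 ∨ 91 = 91
91 ∨ 65 = 455
455 ∧ 455 = 455
13 ∨ 455 = 455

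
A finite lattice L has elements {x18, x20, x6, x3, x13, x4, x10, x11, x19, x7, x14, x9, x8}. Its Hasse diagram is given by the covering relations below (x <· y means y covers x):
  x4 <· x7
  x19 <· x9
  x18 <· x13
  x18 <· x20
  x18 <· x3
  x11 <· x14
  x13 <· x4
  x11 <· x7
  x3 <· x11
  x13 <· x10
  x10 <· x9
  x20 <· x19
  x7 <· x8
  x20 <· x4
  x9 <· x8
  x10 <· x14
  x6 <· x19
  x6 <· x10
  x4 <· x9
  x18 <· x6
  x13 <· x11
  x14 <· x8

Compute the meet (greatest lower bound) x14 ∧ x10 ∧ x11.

Common lower bounds of {x14, x10, x11}: x13, x18.
The greatest among these is x13.

x13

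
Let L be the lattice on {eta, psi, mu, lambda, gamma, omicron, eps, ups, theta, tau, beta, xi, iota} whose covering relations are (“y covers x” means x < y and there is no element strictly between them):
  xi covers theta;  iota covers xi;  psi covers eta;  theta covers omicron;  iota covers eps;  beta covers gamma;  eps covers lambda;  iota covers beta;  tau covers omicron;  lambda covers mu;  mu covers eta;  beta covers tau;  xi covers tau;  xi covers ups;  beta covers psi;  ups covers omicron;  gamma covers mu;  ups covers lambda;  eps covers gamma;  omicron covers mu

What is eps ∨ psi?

iota

Common upper bounds of {eps, psi}: iota.
The least among these is iota.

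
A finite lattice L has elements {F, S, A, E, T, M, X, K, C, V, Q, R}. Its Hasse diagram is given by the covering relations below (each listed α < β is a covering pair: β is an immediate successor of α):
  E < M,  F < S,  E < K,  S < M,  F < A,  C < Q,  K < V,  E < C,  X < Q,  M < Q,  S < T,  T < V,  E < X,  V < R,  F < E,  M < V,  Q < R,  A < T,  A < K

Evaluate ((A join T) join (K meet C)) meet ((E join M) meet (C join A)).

M

A ∨ T = T
K ∧ C = E
T ∨ E = V
E ∨ M = M
C ∨ A = R
M ∧ R = M
V ∧ M = M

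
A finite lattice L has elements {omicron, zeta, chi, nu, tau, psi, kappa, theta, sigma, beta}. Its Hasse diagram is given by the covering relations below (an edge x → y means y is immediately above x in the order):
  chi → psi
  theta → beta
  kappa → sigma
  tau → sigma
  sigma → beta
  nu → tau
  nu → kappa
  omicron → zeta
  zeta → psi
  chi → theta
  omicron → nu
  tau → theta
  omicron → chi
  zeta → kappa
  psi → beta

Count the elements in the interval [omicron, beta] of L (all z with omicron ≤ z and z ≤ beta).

The interval [omicron, beta] = {beta, chi, kappa, nu, omicron, psi, sigma, tau, theta, zeta}, which has 10 elements.

10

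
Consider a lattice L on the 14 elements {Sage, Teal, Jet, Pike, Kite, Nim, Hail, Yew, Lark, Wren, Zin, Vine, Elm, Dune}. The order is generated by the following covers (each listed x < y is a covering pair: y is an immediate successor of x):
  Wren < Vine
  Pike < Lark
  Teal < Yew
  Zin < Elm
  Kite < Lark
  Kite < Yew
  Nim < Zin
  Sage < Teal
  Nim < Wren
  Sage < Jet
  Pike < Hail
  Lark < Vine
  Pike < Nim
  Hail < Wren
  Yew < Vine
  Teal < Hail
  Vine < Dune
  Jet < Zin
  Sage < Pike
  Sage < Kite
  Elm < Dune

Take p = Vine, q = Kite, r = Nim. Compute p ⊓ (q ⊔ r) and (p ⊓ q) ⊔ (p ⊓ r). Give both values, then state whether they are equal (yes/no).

q ⊔ r = Vine, so p ⊓ (q ⊔ r) = Vine ⊓ Vine = Vine.
p ⊓ q = Kite and p ⊓ r = Nim, so (p ⊓ q) ⊔ (p ⊓ r) = Kite ⊔ Nim = Vine.
Equal: yes.

Vine; Vine; yes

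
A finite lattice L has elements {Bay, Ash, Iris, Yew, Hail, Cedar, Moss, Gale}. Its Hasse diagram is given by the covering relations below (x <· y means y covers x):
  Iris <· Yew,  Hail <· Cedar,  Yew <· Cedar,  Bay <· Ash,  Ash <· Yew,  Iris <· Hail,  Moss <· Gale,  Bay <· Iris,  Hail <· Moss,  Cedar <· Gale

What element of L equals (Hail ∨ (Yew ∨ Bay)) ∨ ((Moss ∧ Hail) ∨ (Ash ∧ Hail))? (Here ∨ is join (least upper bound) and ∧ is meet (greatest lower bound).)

Yew ∨ Bay = Yew
Hail ∨ Yew = Cedar
Moss ∧ Hail = Hail
Ash ∧ Hail = Bay
Hail ∨ Bay = Hail
Cedar ∨ Hail = Cedar

Cedar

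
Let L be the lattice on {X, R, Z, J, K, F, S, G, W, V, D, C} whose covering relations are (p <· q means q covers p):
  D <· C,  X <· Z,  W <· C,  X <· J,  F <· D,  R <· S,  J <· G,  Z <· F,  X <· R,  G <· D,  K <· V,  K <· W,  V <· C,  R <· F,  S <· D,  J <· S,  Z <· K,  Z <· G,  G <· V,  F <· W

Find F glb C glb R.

R

Common lower bounds of {F, C, R}: R, X.
The greatest among these is R.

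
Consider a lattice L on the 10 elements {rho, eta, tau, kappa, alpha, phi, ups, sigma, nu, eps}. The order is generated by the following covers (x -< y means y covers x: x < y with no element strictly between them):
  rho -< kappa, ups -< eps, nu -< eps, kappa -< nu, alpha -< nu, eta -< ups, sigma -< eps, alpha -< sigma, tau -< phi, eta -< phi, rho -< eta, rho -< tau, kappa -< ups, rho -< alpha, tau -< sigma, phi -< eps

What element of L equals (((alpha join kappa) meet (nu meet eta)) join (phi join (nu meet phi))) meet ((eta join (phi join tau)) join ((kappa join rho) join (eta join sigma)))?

alpha ∨ kappa = nu
nu ∧ eta = rho
nu ∧ rho = rho
nu ∧ phi = rho
phi ∨ rho = phi
rho ∨ phi = phi
phi ∨ tau = phi
eta ∨ phi = phi
kappa ∨ rho = kappa
eta ∨ sigma = eps
kappa ∨ eps = eps
phi ∨ eps = eps
phi ∧ eps = phi

phi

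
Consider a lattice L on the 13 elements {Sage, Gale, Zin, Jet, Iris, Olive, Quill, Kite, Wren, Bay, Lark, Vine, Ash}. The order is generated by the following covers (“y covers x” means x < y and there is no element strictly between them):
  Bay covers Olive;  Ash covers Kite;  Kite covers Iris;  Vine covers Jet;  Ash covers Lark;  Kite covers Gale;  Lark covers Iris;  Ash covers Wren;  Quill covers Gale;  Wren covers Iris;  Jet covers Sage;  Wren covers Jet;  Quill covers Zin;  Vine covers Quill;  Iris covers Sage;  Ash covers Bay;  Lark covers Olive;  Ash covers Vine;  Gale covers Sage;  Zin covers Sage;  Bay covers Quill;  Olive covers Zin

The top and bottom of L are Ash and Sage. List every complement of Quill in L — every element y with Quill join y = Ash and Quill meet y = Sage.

Iris, Wren

Need y with Quill ∨ y = Ash and Quill ∧ y = Sage.
Checking each element gives: Iris, Wren.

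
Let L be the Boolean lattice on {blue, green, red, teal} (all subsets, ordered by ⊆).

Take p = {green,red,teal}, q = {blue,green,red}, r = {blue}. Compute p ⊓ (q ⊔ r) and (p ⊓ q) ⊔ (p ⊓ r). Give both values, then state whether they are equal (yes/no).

q ⊔ r = {blue,green,red}, so p ⊓ (q ⊔ r) = {green,red,teal} ⊓ {blue,green,red} = {green,red}.
p ⊓ q = {green,red} and p ⊓ r = {}, so (p ⊓ q) ⊔ (p ⊓ r) = {green,red} ⊔ {} = {green,red}.
Equal: yes.

{green,red}; {green,red}; yes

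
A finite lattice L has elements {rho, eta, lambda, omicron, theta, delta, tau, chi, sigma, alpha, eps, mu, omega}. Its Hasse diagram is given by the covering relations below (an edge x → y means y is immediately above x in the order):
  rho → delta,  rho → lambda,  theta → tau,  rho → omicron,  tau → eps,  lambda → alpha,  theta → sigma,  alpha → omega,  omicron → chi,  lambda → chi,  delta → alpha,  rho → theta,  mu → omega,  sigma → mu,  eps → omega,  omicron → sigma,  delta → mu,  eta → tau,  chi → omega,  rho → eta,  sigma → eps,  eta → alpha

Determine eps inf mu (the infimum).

Common lower bounds of {eps, mu}: omicron, rho, sigma, theta.
The greatest among these is sigma.

sigma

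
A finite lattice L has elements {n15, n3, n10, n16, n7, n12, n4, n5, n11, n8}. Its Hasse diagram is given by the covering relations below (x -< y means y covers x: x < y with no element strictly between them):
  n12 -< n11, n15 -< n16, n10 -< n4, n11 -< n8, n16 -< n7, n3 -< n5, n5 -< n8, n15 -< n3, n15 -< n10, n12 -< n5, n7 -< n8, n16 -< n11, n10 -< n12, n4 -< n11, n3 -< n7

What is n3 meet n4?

n15

Common lower bounds of {n3, n4}: n15.
The greatest among these is n15.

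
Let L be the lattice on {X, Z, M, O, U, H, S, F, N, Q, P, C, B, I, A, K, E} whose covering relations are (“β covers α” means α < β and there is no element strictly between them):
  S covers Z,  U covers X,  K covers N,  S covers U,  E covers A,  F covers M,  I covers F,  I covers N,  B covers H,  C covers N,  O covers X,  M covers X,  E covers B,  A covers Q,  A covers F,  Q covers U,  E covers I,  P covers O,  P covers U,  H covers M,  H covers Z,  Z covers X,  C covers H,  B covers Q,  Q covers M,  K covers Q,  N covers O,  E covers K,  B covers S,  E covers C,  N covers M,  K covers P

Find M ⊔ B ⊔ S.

Common upper bounds of {M, B, S}: B, E.
The least among these is B.

B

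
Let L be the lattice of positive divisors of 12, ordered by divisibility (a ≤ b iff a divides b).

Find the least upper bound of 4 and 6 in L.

Common upper bounds of {4, 6}: 12.
The least among these is 12.

12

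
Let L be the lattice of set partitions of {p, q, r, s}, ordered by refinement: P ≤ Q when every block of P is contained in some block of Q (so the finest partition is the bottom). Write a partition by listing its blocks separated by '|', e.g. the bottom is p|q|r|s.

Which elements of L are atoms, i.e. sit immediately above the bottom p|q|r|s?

pq|r|s, pr|q|s, ps|q|r, p|qr|s, p|qs|r, p|q|rs

The atoms are exactly the elements that cover p|q|r|s: pq|r|s, pr|q|s, ps|q|r, p|qr|s, p|qs|r, p|q|rs.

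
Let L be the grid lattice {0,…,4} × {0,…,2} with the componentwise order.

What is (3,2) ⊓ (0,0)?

(0,0)

Common lower bounds of {(3,2), (0,0)}: (0,0).
The greatest among these is (0,0).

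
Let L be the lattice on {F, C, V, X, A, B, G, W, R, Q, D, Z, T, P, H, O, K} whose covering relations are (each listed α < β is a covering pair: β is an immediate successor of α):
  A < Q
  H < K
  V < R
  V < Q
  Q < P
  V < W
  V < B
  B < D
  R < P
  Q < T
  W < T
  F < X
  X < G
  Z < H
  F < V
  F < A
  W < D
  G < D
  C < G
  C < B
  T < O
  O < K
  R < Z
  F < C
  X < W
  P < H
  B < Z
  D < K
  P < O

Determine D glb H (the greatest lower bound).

B

Common lower bounds of {D, H}: B, C, F, V.
The greatest among these is B.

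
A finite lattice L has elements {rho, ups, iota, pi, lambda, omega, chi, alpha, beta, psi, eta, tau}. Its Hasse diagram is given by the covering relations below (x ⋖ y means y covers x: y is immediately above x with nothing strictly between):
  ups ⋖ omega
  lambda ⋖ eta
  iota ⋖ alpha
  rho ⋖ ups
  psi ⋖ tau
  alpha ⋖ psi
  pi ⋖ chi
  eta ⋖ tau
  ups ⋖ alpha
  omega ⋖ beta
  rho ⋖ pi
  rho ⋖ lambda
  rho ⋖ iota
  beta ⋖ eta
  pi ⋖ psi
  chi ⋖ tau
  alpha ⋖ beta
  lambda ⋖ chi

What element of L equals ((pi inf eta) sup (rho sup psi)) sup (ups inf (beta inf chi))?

pi ∧ eta = rho
rho ∨ psi = psi
rho ∨ psi = psi
beta ∧ chi = rho
ups ∧ rho = rho
psi ∨ rho = psi

psi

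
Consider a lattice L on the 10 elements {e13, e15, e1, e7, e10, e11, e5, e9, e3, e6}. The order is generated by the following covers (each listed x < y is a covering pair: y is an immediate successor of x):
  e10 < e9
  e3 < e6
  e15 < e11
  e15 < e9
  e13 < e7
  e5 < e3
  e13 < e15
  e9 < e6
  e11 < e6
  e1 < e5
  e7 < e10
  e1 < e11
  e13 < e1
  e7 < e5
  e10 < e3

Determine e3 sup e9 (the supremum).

e6

Common upper bounds of {e3, e9}: e6.
The least among these is e6.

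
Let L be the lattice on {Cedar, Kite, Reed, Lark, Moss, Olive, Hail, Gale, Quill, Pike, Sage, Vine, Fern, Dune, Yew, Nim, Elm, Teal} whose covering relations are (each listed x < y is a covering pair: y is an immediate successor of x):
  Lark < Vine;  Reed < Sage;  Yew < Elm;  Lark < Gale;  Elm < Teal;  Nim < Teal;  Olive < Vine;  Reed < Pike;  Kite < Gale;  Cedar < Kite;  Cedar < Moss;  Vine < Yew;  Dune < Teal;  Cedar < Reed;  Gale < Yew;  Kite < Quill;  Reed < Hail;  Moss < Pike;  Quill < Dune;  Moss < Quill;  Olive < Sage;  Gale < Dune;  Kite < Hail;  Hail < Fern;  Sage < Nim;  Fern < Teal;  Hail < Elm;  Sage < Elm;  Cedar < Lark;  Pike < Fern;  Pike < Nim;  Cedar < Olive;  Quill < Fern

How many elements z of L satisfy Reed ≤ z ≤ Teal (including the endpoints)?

The interval [Reed, Teal] = {Elm, Fern, Hail, Nim, Pike, Reed, Sage, Teal}, which has 8 elements.

8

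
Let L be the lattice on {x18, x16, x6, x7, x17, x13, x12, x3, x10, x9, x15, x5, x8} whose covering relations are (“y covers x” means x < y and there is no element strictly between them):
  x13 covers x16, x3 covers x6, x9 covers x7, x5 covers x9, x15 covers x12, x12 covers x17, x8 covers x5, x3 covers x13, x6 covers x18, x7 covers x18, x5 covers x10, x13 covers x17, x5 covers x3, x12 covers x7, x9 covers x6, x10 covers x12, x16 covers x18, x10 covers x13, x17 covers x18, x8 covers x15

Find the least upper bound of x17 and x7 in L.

Common upper bounds of {x17, x7}: x10, x12, x15, x5, x8.
The least among these is x12.

x12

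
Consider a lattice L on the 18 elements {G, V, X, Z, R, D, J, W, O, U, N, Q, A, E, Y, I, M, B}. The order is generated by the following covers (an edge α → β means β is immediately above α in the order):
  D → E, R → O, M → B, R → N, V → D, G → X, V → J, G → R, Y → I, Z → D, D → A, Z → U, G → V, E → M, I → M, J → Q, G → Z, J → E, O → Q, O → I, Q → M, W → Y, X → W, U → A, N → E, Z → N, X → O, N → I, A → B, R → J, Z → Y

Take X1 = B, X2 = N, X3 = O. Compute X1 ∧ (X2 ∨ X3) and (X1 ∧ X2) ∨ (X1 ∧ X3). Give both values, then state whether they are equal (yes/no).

X2 ∨ X3 = I, so X1 ∧ (X2 ∨ X3) = B ∧ I = I.
X1 ∧ X2 = N and X1 ∧ X3 = O, so (X1 ∧ X2) ∨ (X1 ∧ X3) = N ∨ O = I.
Equal: yes.

I; I; yes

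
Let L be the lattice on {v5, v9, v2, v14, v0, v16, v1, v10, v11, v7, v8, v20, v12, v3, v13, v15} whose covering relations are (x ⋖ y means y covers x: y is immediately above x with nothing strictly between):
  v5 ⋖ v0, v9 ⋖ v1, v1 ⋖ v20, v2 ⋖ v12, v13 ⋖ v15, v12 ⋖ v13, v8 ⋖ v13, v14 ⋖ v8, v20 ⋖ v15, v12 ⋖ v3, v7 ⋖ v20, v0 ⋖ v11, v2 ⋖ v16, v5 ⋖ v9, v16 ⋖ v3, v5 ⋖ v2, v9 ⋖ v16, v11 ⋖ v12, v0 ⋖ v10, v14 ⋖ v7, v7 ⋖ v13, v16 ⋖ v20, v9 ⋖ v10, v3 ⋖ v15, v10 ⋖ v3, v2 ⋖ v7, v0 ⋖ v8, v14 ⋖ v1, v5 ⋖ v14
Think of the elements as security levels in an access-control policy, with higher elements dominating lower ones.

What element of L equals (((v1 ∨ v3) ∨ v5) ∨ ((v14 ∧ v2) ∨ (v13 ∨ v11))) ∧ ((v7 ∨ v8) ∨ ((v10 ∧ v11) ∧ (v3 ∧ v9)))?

v1 ∨ v3 = v15
v15 ∨ v5 = v15
v14 ∧ v2 = v5
v13 ∨ v11 = v13
v5 ∨ v13 = v13
v15 ∨ v13 = v15
v7 ∨ v8 = v13
v10 ∧ v11 = v0
v3 ∧ v9 = v9
v0 ∧ v9 = v5
v13 ∨ v5 = v13
v15 ∧ v13 = v13

v13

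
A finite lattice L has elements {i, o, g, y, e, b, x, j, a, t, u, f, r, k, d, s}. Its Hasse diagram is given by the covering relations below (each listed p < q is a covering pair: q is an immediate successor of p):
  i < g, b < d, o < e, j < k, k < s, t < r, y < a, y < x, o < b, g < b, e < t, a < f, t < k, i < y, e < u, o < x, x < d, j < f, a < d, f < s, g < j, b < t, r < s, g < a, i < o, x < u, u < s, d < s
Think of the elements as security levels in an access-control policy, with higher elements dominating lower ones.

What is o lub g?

b

Common upper bounds of {o, g}: b, d, k, r, s, t.
The least among these is b.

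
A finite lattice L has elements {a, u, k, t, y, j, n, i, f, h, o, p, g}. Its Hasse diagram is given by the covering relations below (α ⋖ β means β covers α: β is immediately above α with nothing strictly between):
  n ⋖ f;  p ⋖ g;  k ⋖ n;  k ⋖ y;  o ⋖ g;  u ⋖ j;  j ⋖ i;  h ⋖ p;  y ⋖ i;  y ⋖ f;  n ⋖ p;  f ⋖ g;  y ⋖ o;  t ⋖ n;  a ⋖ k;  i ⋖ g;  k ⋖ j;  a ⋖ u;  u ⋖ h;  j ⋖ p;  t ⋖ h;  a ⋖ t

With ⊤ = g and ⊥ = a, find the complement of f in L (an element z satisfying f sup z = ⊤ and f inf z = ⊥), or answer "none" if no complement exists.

u

Need z with f ∨ z = g and f ∧ z = a.
Checking each element gives: u.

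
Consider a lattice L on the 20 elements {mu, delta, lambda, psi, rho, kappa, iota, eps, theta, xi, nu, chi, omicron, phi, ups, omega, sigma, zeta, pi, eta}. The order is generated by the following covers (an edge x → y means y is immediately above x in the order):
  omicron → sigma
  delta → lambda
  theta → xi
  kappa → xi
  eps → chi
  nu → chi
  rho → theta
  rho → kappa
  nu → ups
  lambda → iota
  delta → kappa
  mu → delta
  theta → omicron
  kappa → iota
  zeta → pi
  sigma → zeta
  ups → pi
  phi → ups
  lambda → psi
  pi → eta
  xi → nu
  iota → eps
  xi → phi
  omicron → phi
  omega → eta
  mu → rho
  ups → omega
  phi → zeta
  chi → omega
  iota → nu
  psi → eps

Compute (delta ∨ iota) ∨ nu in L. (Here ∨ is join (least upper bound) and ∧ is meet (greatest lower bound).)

nu

delta ∨ iota = iota
iota ∨ nu = nu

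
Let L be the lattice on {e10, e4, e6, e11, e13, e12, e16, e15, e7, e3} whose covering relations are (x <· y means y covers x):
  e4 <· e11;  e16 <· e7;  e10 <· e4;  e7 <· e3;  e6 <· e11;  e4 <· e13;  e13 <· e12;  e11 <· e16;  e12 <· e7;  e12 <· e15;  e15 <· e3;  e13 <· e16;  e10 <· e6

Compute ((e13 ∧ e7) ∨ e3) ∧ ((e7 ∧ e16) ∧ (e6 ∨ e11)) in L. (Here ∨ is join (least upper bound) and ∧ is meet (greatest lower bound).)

e13 ∧ e7 = e13
e13 ∨ e3 = e3
e7 ∧ e16 = e16
e6 ∨ e11 = e11
e16 ∧ e11 = e11
e3 ∧ e11 = e11

e11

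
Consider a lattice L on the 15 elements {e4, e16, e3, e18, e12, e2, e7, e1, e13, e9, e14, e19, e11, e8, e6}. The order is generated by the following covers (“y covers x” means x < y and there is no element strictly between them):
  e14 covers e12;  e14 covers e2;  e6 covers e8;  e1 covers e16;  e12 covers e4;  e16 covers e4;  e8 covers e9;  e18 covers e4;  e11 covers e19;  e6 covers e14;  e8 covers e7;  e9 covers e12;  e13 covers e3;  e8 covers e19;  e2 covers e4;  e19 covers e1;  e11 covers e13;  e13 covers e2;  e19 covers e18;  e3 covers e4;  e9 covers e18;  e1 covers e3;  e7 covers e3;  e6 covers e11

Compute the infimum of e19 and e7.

Common lower bounds of {e19, e7}: e3, e4.
The greatest among these is e3.

e3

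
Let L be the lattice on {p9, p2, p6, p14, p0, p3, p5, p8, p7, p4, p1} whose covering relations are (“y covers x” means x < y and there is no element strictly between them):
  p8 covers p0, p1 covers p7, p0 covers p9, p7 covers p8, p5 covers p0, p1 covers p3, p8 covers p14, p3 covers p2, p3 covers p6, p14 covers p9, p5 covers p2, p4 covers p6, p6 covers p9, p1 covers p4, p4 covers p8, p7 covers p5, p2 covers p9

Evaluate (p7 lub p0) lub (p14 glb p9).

p7

p7 ∨ p0 = p7
p14 ∧ p9 = p9
p7 ∨ p9 = p7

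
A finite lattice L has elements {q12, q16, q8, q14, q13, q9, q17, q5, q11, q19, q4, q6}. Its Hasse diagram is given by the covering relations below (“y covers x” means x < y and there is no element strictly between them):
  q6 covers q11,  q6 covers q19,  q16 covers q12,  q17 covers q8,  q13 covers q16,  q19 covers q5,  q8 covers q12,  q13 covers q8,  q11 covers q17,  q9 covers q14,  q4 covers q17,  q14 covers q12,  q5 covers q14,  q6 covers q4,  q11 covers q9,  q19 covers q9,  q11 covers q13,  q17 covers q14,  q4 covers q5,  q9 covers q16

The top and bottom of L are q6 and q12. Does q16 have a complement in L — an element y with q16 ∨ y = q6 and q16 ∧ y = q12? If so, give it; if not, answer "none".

q4

Need y with q16 ∨ y = q6 and q16 ∧ y = q12.
Checking each element gives: q4.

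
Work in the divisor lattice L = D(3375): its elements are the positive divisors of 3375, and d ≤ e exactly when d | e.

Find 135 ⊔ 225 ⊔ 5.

675

In the divisibility order, the join is the least common multiple: lcm(135, 225, 5) = 675.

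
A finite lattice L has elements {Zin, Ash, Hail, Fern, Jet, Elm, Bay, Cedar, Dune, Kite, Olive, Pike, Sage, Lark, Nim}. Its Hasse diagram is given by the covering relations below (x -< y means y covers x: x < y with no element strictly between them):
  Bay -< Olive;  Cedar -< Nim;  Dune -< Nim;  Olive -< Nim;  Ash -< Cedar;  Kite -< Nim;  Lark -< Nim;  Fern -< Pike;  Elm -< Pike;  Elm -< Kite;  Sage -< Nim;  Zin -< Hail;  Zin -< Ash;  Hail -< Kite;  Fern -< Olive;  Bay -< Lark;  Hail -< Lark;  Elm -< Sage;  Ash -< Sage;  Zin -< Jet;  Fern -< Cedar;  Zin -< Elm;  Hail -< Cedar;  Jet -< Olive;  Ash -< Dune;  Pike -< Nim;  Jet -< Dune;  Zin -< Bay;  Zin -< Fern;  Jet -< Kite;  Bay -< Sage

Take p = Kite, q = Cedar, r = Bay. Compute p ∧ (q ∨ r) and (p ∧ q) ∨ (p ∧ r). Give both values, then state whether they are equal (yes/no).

q ∨ r = Nim, so p ∧ (q ∨ r) = Kite ∧ Nim = Kite.
p ∧ q = Hail and p ∧ r = Zin, so (p ∧ q) ∨ (p ∧ r) = Hail ∨ Zin = Hail.
Equal: no.

Kite; Hail; no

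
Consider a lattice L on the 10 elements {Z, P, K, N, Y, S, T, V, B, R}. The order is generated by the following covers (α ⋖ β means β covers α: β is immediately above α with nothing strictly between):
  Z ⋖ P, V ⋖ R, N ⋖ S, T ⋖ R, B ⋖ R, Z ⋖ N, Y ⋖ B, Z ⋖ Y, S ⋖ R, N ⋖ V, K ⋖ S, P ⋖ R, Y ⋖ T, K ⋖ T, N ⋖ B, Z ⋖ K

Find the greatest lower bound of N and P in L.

Common lower bounds of {N, P}: Z.
The greatest among these is Z.

Z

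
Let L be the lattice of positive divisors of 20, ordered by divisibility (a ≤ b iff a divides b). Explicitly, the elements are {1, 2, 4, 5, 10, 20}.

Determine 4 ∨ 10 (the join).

20

In the divisibility order, the join is the least common multiple: lcm(4, 10) = 20.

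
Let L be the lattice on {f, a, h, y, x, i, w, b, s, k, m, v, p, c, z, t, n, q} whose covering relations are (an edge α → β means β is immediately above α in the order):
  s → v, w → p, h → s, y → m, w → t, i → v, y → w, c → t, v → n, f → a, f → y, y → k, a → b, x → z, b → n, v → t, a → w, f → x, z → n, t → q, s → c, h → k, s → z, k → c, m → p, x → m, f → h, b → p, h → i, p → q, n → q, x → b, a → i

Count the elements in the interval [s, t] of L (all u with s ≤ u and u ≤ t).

The interval [s, t] = {c, s, t, v}, which has 4 elements.

4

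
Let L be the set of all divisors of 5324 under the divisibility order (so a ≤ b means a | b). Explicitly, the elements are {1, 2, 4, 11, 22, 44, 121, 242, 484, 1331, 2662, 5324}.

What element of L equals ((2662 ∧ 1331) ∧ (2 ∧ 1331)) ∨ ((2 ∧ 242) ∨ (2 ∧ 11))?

2662 ∧ 1331 = 1331
2 ∧ 1331 = 1
1331 ∧ 1 = 1
2 ∧ 242 = 2
2 ∧ 11 = 1
2 ∨ 1 = 2
1 ∨ 2 = 2

2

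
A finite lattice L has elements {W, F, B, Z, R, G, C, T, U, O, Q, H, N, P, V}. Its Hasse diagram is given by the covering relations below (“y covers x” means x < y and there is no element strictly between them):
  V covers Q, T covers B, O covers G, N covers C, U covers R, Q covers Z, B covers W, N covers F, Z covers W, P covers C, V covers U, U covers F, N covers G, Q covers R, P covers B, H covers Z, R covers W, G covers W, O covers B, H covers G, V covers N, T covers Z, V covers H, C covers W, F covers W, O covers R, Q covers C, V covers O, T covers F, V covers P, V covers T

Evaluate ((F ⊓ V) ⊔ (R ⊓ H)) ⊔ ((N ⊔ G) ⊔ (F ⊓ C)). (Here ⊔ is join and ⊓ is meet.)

N

F ∧ V = F
R ∧ H = W
F ∨ W = F
N ∨ G = N
F ∧ C = W
N ∨ W = N
F ∨ N = N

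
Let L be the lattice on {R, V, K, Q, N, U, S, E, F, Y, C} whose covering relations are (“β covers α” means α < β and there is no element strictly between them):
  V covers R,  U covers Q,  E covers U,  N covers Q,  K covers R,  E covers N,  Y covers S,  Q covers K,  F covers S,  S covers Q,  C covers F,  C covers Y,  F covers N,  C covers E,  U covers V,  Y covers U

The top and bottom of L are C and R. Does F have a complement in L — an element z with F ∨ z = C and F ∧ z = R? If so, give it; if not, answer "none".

V

Need z with F ∨ z = C and F ∧ z = R.
Checking each element gives: V.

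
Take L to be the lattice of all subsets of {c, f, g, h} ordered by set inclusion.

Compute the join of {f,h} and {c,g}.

Under ⊆, join is union: {f,h} ∪ {c,g} = {c,f,g,h}.

{c,f,g,h}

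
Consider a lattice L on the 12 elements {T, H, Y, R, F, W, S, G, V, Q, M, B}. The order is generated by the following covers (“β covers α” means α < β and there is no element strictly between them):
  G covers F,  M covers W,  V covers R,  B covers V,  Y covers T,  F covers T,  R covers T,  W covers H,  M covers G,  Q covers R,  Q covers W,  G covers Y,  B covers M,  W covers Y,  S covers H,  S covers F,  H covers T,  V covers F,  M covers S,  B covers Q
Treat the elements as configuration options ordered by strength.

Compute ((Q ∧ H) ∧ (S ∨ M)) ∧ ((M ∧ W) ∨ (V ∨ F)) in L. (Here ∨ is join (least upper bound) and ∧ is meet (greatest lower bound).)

H

Q ∧ H = H
S ∨ M = M
H ∧ M = H
M ∧ W = W
V ∨ F = V
W ∨ V = B
H ∧ B = H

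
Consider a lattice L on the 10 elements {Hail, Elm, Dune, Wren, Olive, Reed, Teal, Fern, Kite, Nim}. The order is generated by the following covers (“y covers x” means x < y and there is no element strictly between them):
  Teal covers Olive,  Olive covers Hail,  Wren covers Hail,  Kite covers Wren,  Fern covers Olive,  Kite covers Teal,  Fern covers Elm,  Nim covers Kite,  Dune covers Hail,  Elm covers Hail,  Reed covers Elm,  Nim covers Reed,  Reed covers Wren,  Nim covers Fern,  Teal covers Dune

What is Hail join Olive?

Common upper bounds of {Hail, Olive}: Fern, Kite, Nim, Olive, Teal.
The least among these is Olive.

Olive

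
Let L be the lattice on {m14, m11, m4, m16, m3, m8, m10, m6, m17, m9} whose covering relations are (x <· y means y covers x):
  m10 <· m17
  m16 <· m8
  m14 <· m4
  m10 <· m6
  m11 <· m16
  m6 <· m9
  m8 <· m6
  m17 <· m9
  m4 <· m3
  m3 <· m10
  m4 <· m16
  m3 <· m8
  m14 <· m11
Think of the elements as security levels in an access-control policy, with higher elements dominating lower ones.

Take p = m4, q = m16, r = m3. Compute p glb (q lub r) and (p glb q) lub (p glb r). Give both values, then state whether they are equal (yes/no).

m4; m4; yes

q lub r = m8, so p glb (q lub r) = m4 glb m8 = m4.
p glb q = m4 and p glb r = m4, so (p glb q) lub (p glb r) = m4 lub m4 = m4.
Equal: yes.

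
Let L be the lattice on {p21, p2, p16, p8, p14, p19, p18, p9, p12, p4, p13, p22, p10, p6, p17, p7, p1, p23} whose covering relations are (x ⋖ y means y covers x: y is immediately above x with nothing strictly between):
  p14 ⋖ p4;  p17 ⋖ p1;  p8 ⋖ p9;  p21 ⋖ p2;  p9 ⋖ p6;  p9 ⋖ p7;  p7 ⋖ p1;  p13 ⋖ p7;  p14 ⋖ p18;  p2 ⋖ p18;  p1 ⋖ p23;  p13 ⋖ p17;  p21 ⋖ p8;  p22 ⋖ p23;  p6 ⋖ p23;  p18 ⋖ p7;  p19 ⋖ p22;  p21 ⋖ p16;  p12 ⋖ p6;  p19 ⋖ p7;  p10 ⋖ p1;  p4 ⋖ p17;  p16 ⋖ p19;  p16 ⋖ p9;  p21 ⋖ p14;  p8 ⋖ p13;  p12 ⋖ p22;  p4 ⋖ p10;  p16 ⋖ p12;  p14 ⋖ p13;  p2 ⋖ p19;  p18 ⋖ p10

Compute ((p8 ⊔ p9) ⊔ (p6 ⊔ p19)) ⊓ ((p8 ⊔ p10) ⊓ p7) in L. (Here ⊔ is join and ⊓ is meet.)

p8 ∨ p9 = p9
p6 ∨ p19 = p23
p9 ∨ p23 = p23
p8 ∨ p10 = p1
p1 ∧ p7 = p7
p23 ∧ p7 = p7

p7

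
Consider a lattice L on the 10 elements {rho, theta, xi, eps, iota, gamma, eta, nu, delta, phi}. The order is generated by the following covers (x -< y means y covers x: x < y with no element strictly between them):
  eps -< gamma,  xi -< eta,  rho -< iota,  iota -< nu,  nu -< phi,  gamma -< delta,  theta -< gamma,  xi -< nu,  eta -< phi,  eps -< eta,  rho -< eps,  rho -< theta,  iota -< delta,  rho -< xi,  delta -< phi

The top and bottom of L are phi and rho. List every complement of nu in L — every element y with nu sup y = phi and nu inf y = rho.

Need y with nu ∨ y = phi and nu ∧ y = rho.
Checking each element gives: eps, gamma, theta.

eps, gamma, theta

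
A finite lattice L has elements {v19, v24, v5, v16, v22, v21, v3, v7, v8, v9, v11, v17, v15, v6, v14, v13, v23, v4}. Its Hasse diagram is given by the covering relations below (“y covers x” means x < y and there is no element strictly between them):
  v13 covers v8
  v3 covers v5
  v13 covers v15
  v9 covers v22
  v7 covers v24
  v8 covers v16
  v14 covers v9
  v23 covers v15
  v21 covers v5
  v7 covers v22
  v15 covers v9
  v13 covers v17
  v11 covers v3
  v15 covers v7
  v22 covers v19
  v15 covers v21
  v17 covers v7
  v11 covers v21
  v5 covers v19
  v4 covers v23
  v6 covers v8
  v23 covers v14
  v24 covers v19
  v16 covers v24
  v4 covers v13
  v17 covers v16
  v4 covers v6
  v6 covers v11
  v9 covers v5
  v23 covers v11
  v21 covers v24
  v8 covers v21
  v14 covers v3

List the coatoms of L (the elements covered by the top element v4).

v13, v23, v6

The coatoms are exactly the elements covered by v4: v13, v23, v6.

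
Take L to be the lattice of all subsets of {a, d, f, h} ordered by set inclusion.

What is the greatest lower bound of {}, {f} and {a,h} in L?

Under ⊆, meet is intersection: {} ∩ {f} ∩ {a,h} = {}.

{}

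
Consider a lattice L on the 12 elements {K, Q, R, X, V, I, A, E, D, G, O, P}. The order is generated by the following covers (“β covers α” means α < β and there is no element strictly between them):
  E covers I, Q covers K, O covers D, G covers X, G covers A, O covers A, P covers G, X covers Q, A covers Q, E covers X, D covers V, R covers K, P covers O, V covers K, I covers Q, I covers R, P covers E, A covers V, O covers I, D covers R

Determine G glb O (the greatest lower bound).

A

Common lower bounds of {G, O}: A, K, Q, V.
The greatest among these is A.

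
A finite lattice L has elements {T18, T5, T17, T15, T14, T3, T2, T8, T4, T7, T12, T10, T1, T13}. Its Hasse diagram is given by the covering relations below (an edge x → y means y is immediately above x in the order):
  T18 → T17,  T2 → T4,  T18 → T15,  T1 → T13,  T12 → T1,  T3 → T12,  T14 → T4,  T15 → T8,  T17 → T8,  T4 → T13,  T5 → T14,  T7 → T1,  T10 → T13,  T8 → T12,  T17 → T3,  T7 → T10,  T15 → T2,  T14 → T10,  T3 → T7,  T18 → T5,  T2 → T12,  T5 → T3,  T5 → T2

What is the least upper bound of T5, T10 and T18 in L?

T10

Common upper bounds of {T5, T10, T18}: T10, T13.
The least among these is T10.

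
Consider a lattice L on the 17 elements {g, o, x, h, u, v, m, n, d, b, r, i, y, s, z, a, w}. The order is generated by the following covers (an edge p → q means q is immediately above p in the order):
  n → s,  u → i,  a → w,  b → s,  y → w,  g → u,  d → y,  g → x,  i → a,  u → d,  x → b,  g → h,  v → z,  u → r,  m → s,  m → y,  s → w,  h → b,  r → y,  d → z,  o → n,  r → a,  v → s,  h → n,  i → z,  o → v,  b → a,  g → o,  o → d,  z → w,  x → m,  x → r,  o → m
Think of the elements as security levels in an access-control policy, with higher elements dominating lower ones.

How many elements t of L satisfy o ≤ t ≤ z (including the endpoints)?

4

The interval [o, z] = {d, o, v, z}, which has 4 elements.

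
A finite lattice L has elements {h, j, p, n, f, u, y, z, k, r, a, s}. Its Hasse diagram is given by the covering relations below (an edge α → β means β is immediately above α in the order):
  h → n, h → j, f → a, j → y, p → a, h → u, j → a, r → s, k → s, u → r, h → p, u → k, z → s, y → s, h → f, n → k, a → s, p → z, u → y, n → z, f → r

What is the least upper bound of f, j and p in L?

Common upper bounds of {f, j, p}: a, s.
The least among these is a.

a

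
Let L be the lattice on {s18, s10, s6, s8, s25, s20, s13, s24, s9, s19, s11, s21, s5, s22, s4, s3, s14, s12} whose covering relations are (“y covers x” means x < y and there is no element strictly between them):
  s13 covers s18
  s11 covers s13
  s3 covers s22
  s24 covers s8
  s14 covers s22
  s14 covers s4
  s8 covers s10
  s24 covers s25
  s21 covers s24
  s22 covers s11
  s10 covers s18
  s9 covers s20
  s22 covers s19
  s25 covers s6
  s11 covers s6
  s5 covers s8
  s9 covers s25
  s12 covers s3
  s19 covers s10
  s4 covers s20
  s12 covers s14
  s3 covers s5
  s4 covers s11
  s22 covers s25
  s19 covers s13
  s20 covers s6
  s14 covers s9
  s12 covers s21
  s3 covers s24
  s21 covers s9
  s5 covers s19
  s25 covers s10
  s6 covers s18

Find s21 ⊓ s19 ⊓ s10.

s10

Common lower bounds of {s21, s19, s10}: s10, s18.
The greatest among these is s10.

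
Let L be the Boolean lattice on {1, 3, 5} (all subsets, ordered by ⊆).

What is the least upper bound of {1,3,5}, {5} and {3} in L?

Common upper bounds of {{1,3,5}, {5}, {3}}: {1,3,5}.
The least among these is {1,3,5}.

{1,3,5}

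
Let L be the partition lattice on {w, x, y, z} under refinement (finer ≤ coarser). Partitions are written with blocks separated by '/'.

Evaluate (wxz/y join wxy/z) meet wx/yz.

wx/yz

wxz/y ∨ wxy/z = wxyz
wxyz ∧ wx/yz = wx/yz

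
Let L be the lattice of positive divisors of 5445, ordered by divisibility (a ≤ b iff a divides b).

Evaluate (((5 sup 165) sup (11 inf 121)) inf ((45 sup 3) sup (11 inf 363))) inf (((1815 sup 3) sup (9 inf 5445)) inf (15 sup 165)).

165

5 ∨ 165 = 165
11 ∧ 121 = 11
165 ∨ 11 = 165
45 ∨ 3 = 45
11 ∧ 363 = 11
45 ∨ 11 = 495
165 ∧ 495 = 165
1815 ∨ 3 = 1815
9 ∧ 5445 = 9
1815 ∨ 9 = 5445
15 ∨ 165 = 165
5445 ∧ 165 = 165
165 ∧ 165 = 165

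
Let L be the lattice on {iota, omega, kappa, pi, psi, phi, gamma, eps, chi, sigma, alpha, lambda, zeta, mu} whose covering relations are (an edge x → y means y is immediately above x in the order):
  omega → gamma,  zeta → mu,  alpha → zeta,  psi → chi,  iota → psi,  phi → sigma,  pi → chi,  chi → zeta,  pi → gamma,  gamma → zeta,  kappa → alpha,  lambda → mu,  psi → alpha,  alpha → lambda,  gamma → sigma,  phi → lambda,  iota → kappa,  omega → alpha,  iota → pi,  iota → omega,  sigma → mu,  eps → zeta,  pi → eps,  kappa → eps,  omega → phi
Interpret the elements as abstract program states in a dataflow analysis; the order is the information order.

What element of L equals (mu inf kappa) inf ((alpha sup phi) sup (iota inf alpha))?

kappa

mu ∧ kappa = kappa
alpha ∨ phi = lambda
iota ∧ alpha = iota
lambda ∨ iota = lambda
kappa ∧ lambda = kappa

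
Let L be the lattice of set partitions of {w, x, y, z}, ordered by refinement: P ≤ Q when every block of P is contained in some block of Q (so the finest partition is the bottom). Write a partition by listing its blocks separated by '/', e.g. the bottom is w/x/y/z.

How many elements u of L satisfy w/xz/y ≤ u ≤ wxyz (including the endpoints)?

5

The interval [w/xz/y, wxyz] = {w/xyz, w/xz/y, wxyz, wxz/y, wy/xz}, which has 5 elements.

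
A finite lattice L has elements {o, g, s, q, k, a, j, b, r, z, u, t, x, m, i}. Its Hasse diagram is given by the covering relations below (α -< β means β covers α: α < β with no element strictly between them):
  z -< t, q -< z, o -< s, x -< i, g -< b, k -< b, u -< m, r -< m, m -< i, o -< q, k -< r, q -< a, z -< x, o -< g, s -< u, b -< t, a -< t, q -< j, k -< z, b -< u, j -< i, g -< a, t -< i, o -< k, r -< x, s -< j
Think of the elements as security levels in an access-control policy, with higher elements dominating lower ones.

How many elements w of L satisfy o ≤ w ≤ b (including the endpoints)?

The interval [o, b] = {b, g, k, o}, which has 4 elements.

4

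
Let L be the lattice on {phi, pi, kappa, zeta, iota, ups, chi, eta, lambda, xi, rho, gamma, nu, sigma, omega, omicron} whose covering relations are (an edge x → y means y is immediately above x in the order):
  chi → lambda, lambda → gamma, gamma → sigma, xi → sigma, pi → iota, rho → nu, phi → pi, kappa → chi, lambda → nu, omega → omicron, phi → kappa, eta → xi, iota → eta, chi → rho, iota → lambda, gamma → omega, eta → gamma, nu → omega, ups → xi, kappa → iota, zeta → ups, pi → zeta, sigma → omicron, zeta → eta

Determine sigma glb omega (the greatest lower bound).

Common lower bounds of {sigma, omega}: chi, eta, gamma, iota, kappa, lambda, phi, pi, zeta.
The greatest among these is gamma.

gamma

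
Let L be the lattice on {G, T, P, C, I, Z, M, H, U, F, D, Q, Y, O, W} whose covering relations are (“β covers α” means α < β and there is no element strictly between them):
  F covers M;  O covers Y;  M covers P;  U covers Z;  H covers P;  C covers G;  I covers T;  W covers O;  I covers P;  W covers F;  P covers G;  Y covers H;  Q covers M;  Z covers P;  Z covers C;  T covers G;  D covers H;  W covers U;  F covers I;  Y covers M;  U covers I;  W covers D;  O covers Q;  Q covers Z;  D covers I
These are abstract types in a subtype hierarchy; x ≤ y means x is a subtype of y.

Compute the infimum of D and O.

Common lower bounds of {D, O}: G, H, P.
The greatest among these is H.

H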